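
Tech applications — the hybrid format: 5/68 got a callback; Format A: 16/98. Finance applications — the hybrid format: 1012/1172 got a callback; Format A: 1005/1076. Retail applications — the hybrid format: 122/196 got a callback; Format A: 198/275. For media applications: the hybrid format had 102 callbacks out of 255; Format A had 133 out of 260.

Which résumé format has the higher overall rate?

Format A

Tech: the hybrid format 5/68 = 7.4%, Format A 16/98 = 16.3% → Format A
Finance: the hybrid format 1012/1172 = 86.3%, Format A 1005/1076 = 93.4% → Format A
Retail: the hybrid format 122/196 = 62.2%, Format A 198/275 = 72.0% → Format A
Media: the hybrid format 102/255 = 40.0%, Format A 133/260 = 51.2% → Format A
Overall: the hybrid format 1241/1691 = 73.4%, Format A 1352/1709 = 79.1% → Format A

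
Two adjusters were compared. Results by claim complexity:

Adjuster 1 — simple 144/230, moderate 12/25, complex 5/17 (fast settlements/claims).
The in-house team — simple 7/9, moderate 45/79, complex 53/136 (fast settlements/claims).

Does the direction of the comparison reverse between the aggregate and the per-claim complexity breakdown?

Yes

Simple: Adjuster 1 144/230 = 62.6%, the in-house team 7/9 = 77.8% → the in-house team
Moderate: Adjuster 1 12/25 = 48.0%, the in-house team 45/79 = 57.0% → the in-house team
Complex: Adjuster 1 5/17 = 29.4%, the in-house team 53/136 = 39.0% → the in-house team
Overall: Adjuster 1 161/272 = 59.2%, the in-house team 105/224 = 46.9% → Adjuster 1
The in-house team wins each claim group but Adjuster 1 wins overall — the comparison reverses. The in-house team's claims skew toward complex, which has a lower base rate.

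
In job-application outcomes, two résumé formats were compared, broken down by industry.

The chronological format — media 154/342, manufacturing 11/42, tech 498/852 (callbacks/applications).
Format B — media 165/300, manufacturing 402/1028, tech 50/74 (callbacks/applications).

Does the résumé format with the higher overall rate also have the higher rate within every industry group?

No

Media: the chronological format 154/342 = 45.0%, Format B 165/300 = 55.0% → Format B
Manufacturing: the chronological format 11/42 = 26.2%, Format B 402/1028 = 39.1% → Format B
Tech: the chronological format 498/852 = 58.5%, Format B 50/74 = 67.6% → Format B
Overall: the chronological format 663/1236 = 53.6%, Format B 617/1402 = 44.0% → the chronological format
Format B wins each industry group but the chronological format wins overall — the comparison reverses. Format B's applications skew toward manufacturing, which has a lower base rate.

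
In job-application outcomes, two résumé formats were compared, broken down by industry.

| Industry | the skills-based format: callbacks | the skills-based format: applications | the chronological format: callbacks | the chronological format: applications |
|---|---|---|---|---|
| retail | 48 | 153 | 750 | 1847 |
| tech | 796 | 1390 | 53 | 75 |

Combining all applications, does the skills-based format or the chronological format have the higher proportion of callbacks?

Retail: the skills-based format 48/153 = 31.4%, the chronological format 750/1847 = 40.6% → the chronological format
Tech: the skills-based format 796/1390 = 57.3%, the chronological format 53/75 = 70.7% → the chronological format
Overall: the skills-based format 844/1543 = 54.7%, the chronological format 803/1922 = 41.8% → the skills-based format
(The chronological format wins every industry group but the skills-based format wins overall — the chronological format's applications skew toward the low-rate retail group.)

the skills-based format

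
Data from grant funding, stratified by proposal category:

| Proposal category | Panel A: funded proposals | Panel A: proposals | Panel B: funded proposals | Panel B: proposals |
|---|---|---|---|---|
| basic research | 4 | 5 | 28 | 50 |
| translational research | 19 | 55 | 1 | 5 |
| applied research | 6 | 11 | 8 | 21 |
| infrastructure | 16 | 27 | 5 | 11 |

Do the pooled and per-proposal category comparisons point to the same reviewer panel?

Basic research: Panel A 4/5 = 80.0%, Panel B 28/50 = 56.0% → Panel A
Translational research: Panel A 19/55 = 34.5%, Panel B 1/5 = 20.0% → Panel A
Applied research: Panel A 6/11 = 54.5%, Panel B 8/21 = 38.1% → Panel A
Infrastructure: Panel A 16/27 = 59.3%, Panel B 5/11 = 45.5% → Panel A
Overall: Panel A 45/98 = 45.9%, Panel B 42/87 = 48.3% → Panel B
Panel A wins each proposal group but Panel B wins overall — the comparison reverses. Panel A's proposals skew toward translational research, which has a lower base rate.

No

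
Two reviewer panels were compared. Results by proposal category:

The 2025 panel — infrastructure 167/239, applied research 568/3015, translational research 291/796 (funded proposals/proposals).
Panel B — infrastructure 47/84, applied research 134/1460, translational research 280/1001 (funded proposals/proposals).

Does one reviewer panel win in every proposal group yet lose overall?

No

Infrastructure: the 2025 panel 167/239 = 69.9%, Panel B 47/84 = 56.0% → the 2025 panel
Applied research: the 2025 panel 568/3015 = 18.8%, Panel B 134/1460 = 9.2% → the 2025 panel
Translational research: the 2025 panel 291/796 = 36.6%, Panel B 280/1001 = 28.0% → the 2025 panel
Overall: the 2025 panel 1026/4050 = 25.3%, Panel B 461/2545 = 18.1% → the 2025 panel
The 2025 panel wins overall and in every proposal group — no reversal.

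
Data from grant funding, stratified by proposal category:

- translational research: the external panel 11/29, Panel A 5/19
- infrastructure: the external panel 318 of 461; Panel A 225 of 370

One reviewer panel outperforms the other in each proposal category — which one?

the external panel

Translational research: the external panel 11/29 = 37.9%, Panel A 5/19 = 26.3% → the external panel
Infrastructure: the external panel 318/461 = 69.0%, Panel A 225/370 = 60.8% → the external panel
The external panel has the higher rate in both groups.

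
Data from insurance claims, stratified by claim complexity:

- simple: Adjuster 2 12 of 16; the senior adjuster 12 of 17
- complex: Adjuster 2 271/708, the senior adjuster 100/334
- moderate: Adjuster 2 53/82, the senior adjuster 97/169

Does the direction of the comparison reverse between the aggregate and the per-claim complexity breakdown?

Simple: Adjuster 2 12/16 = 75.0%, the senior adjuster 12/17 = 70.6% → Adjuster 2
Complex: Adjuster 2 271/708 = 38.3%, the senior adjuster 100/334 = 29.9% → Adjuster 2
Moderate: Adjuster 2 53/82 = 64.6%, the senior adjuster 97/169 = 57.4% → Adjuster 2
Overall: Adjuster 2 336/806 = 41.7%, the senior adjuster 209/520 = 40.2% → Adjuster 2
Adjuster 2 wins overall and in every claim group — no reversal.

No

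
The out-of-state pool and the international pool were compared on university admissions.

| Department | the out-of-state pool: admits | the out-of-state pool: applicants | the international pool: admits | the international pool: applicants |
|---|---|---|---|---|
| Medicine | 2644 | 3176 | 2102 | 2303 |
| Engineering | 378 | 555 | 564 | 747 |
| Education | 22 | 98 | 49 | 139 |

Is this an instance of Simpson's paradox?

No

Medicine: the out-of-state pool 2644/3176 = 83.2%, the international pool 2102/2303 = 91.3% → the international pool
Engineering: the out-of-state pool 378/555 = 68.1%, the international pool 564/747 = 75.5% → the international pool
Education: the out-of-state pool 22/98 = 22.4%, the international pool 49/139 = 35.3% → the international pool
Overall: the out-of-state pool 3044/3829 = 79.5%, the international pool 2715/3189 = 85.1% → the international pool
The international pool wins overall and in every department group — no reversal.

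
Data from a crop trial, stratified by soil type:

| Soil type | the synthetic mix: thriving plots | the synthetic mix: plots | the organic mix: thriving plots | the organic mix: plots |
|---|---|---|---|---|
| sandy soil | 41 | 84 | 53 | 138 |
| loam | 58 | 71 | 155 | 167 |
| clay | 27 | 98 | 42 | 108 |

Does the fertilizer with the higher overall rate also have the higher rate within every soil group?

Sandy soil: the synthetic mix 41/84 = 48.8%, the organic mix 53/138 = 38.4% → the synthetic mix
Loam: the synthetic mix 58/71 = 81.7%, the organic mix 155/167 = 92.8% → the organic mix
Clay: the synthetic mix 27/98 = 27.6%, the organic mix 42/108 = 38.9% → the organic mix
Overall: the synthetic mix 126/253 = 49.8%, the organic mix 250/413 = 60.5% → the organic mix
Neither sweeps: the synthetic mix wins 1 of 3 groups, the organic mix wins 2. The organic mix wins overall but not every group — no Simpson reversal.

No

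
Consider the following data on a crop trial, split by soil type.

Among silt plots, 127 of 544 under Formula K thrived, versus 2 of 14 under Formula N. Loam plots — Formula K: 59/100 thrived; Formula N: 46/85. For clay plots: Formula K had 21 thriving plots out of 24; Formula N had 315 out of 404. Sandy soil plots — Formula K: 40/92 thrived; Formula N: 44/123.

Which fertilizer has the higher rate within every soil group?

Silt: Formula K 127/544 = 23.3%, Formula N 2/14 = 14.3% → Formula K
Loam: Formula K 59/100 = 59.0%, Formula N 46/85 = 54.1% → Formula K
Clay: Formula K 21/24 = 87.5%, Formula N 315/404 = 78.0% → Formula K
Sandy soil: Formula K 40/92 = 43.5%, Formula N 44/123 = 35.8% → Formula K
Formula K has the higher rate in all 4 groups.

Formula K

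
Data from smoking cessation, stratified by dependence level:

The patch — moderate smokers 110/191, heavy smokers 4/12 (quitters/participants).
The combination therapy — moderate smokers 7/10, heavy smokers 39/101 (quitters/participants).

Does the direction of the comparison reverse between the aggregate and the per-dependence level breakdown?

Moderate smokers: the patch 110/191 = 57.6%, the combination therapy 7/10 = 70.0% → the combination therapy
Heavy smokers: the patch 4/12 = 33.3%, the combination therapy 39/101 = 38.6% → the combination therapy
Overall: the patch 114/203 = 56.2%, the combination therapy 46/111 = 41.4% → the patch
The combination therapy wins each dependence group but the patch wins overall — the comparison reverses. The combination therapy's participants skew toward heavy smokers, which has a lower base rate.

Yes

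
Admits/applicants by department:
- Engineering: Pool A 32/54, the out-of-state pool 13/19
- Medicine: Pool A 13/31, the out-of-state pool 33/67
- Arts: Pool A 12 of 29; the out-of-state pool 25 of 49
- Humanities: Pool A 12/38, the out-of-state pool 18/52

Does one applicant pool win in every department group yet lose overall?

Engineering: Pool A 32/54 = 59.3%, the out-of-state pool 13/19 = 68.4% → the out-of-state pool
Medicine: Pool A 13/31 = 41.9%, the out-of-state pool 33/67 = 49.3% → the out-of-state pool
Arts: Pool A 12/29 = 41.4%, the out-of-state pool 25/49 = 51.0% → the out-of-state pool
Humanities: Pool A 12/38 = 31.6%, the out-of-state pool 18/52 = 34.6% → the out-of-state pool
Overall: Pool A 69/152 = 45.4%, the out-of-state pool 89/187 = 47.6% → the out-of-state pool
The out-of-state pool wins overall and in every department group — no reversal.

No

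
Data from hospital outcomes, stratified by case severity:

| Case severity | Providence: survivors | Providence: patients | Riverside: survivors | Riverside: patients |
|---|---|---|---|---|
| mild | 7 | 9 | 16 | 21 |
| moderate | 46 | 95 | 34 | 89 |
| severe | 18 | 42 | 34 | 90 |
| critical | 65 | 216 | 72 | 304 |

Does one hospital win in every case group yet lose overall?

Mild: Providence 7/9 = 77.8%, Riverside 16/21 = 76.2% → Providence
Moderate: Providence 46/95 = 48.4%, Riverside 34/89 = 38.2% → Providence
Severe: Providence 18/42 = 42.9%, Riverside 34/90 = 37.8% → Providence
Critical: Providence 65/216 = 30.1%, Riverside 72/304 = 23.7% → Providence
Overall: Providence 136/362 = 37.6%, Riverside 156/504 = 31.0% → Providence
Providence wins overall and in every case group — no reversal.

No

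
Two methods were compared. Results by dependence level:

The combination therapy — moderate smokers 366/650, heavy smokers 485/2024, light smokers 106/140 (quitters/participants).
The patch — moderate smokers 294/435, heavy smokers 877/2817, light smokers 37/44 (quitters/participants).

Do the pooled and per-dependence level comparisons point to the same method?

Yes

Moderate smokers: the combination therapy 366/650 = 56.3%, the patch 294/435 = 67.6% → the patch
Heavy smokers: the combination therapy 485/2024 = 24.0%, the patch 877/2817 = 31.1% → the patch
Light smokers: the combination therapy 106/140 = 75.7%, the patch 37/44 = 84.1% → the patch
Overall: the combination therapy 957/2814 = 34.0%, the patch 1208/3296 = 36.7% → the patch
The patch wins overall and in every dependence group — no reversal.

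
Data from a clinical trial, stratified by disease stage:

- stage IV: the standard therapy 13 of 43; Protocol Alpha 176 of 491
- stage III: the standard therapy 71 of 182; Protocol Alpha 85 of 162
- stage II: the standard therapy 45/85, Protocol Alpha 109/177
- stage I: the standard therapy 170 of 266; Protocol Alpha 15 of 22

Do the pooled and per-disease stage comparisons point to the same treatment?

Stage IV: the standard therapy 13/43 = 30.2%, Protocol Alpha 176/491 = 35.8% → Protocol Alpha
Stage III: the standard therapy 71/182 = 39.0%, Protocol Alpha 85/162 = 52.5% → Protocol Alpha
Stage II: the standard therapy 45/85 = 52.9%, Protocol Alpha 109/177 = 61.6% → Protocol Alpha
Stage I: the standard therapy 170/266 = 63.9%, Protocol Alpha 15/22 = 68.2% → Protocol Alpha
Overall: the standard therapy 299/576 = 51.9%, Protocol Alpha 385/852 = 45.2% → the standard therapy
Protocol Alpha wins each disease group but the standard therapy wins overall — the comparison reverses. Protocol Alpha's patients skew toward stage IV, which has a lower base rate.

No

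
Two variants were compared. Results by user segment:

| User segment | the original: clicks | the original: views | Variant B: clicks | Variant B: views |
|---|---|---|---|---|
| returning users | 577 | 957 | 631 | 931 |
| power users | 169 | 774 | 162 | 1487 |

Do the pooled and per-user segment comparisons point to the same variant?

No

Returning users: the original 577/957 = 60.3%, Variant B 631/931 = 67.8% → Variant B
Power users: the original 169/774 = 21.8%, Variant B 162/1487 = 10.9% → the original
Overall: the original 746/1731 = 43.1%, Variant B 793/2418 = 32.8% → the original
Neither sweeps: the original wins 1 of 2 groups, Variant B wins 1. The original wins overall but not every group — no Simpson reversal.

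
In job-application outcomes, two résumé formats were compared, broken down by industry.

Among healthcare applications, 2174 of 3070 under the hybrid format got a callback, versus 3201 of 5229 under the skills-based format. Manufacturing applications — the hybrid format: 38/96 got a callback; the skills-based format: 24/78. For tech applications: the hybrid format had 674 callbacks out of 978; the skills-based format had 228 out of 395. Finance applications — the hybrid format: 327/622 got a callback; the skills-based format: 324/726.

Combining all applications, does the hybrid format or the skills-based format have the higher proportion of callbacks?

the hybrid format

Healthcare: the hybrid format 2174/3070 = 70.8%, the skills-based format 3201/5229 = 61.2% → the hybrid format
Manufacturing: the hybrid format 38/96 = 39.6%, the skills-based format 24/78 = 30.8% → the hybrid format
Tech: the hybrid format 674/978 = 68.9%, the skills-based format 228/395 = 57.7% → the hybrid format
Finance: the hybrid format 327/622 = 52.6%, the skills-based format 324/726 = 44.6% → the hybrid format
Overall: the hybrid format 3213/4766 = 67.4%, the skills-based format 3777/6428 = 58.8% → the hybrid format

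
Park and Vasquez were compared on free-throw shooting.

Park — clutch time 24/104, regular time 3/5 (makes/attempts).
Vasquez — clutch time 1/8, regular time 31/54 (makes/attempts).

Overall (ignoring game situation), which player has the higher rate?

Vasquez

Clutch time: Park 24/104 = 23.1%, Vasquez 1/8 = 12.5% → Park
Regular time: Park 3/5 = 60.0%, Vasquez 31/54 = 57.4% → Park
Overall: Park 27/109 = 24.8%, Vasquez 32/62 = 51.6% → Vasquez
(Park wins every game group but Vasquez wins overall — Park's attempts skew toward the low-rate clutch time group.)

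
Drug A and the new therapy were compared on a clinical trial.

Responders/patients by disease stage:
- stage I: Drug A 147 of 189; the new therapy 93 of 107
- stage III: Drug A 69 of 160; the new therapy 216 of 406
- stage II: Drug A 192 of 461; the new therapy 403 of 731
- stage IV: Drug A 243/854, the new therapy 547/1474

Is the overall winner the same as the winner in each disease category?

Yes

Stage I: Drug A 147/189 = 77.8%, the new therapy 93/107 = 86.9% → the new therapy
Stage III: Drug A 69/160 = 43.1%, the new therapy 216/406 = 53.2% → the new therapy
Stage II: Drug A 192/461 = 41.6%, the new therapy 403/731 = 55.1% → the new therapy
Stage IV: Drug A 243/854 = 28.5%, the new therapy 547/1474 = 37.1% → the new therapy
Overall: Drug A 651/1664 = 39.1%, the new therapy 1259/2718 = 46.3% → the new therapy
The new therapy wins overall and in every disease group — no reversal.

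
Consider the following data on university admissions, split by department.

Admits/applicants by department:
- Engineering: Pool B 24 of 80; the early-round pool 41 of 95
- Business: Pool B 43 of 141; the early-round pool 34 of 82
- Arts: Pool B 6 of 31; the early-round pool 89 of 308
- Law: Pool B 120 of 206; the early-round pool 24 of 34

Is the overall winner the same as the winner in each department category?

No

Engineering: Pool B 24/80 = 30.0%, the early-round pool 41/95 = 43.2% → the early-round pool
Business: Pool B 43/141 = 30.5%, the early-round pool 34/82 = 41.5% → the early-round pool
Arts: Pool B 6/31 = 19.4%, the early-round pool 89/308 = 28.9% → the early-round pool
Law: Pool B 120/206 = 58.3%, the early-round pool 24/34 = 70.6% → the early-round pool
Overall: Pool B 193/458 = 42.1%, the early-round pool 188/519 = 36.2% → Pool B
The early-round pool wins each department group but Pool B wins overall — the comparison reverses. The early-round pool's applicants skew toward Arts, which has a lower base rate.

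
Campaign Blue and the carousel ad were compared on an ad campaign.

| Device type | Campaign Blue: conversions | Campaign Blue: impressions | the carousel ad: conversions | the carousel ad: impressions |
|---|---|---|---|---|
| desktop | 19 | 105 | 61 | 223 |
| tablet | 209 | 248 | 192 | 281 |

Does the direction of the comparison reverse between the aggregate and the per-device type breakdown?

Desktop: Campaign Blue 19/105 = 18.1%, the carousel ad 61/223 = 27.4% → the carousel ad
Tablet: Campaign Blue 209/248 = 84.3%, the carousel ad 192/281 = 68.3% → Campaign Blue
Overall: Campaign Blue 228/353 = 64.6%, the carousel ad 253/504 = 50.2% → Campaign Blue
Neither sweeps: Campaign Blue wins 1 of 2 groups, the carousel ad wins 1. Campaign Blue wins overall but not every group — no Simpson reversal.

No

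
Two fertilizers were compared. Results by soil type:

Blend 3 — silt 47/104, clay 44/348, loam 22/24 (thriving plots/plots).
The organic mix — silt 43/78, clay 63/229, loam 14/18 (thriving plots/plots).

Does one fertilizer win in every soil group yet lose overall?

Silt: Blend 3 47/104 = 45.2%, the organic mix 43/78 = 55.1% → the organic mix
Clay: Blend 3 44/348 = 12.6%, the organic mix 63/229 = 27.5% → the organic mix
Loam: Blend 3 22/24 = 91.7%, the organic mix 14/18 = 77.8% → Blend 3
Overall: Blend 3 113/476 = 23.7%, the organic mix 120/325 = 36.9% → the organic mix
Neither sweeps: Blend 3 wins 1 of 3 groups, the organic mix wins 2. The organic mix wins overall but not every group — no Simpson reversal.

No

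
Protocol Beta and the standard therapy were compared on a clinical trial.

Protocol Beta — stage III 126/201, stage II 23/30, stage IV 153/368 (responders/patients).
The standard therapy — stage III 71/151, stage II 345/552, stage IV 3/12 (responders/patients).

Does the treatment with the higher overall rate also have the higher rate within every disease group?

Stage III: Protocol Beta 126/201 = 62.7%, the standard therapy 71/151 = 47.0% → Protocol Beta
Stage II: Protocol Beta 23/30 = 76.7%, the standard therapy 345/552 = 62.5% → Protocol Beta
Stage IV: Protocol Beta 153/368 = 41.6%, the standard therapy 3/12 = 25.0% → Protocol Beta
Overall: Protocol Beta 302/599 = 50.4%, the standard therapy 419/715 = 58.6% → the standard therapy
Protocol Beta wins each disease group but the standard therapy wins overall — the comparison reverses. Protocol Beta's patients skew toward stage IV, which has a lower base rate.

No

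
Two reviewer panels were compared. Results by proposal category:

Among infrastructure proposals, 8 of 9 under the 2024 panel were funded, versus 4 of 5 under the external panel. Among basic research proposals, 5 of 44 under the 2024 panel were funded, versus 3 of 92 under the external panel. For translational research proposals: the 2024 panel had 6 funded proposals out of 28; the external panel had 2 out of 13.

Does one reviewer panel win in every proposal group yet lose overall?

No

Infrastructure: the 2024 panel 8/9 = 88.9%, the external panel 4/5 = 80.0% → the 2024 panel
Basic research: the 2024 panel 5/44 = 11.4%, the external panel 3/92 = 3.3% → the 2024 panel
Translational research: the 2024 panel 6/28 = 21.4%, the external panel 2/13 = 15.4% → the 2024 panel
Overall: the 2024 panel 19/81 = 23.5%, the external panel 9/110 = 8.2% → the 2024 panel
The 2024 panel wins overall and in every proposal group — no reversal.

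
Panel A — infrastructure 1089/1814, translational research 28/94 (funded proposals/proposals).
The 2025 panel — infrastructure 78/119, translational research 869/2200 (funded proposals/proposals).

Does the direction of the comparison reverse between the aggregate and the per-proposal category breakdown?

Infrastructure: Panel A 1089/1814 = 60.0%, the 2025 panel 78/119 = 65.5% → the 2025 panel
Translational research: Panel A 28/94 = 29.8%, the 2025 panel 869/2200 = 39.5% → the 2025 panel
Overall: Panel A 1117/1908 = 58.5%, the 2025 panel 947/2319 = 40.8% → Panel A
The 2025 panel wins each proposal group but Panel A wins overall — the comparison reverses. The 2025 panel's proposals skew toward translational research, which has a lower base rate.

Yes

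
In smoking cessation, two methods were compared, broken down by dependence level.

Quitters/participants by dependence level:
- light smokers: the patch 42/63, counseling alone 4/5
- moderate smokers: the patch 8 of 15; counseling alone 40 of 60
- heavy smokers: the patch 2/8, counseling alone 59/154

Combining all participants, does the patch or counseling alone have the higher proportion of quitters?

the patch

Light smokers: the patch 42/63 = 66.7%, counseling alone 4/5 = 80.0% → counseling alone
Moderate smokers: the patch 8/15 = 53.3%, counseling alone 40/60 = 66.7% → counseling alone
Heavy smokers: the patch 2/8 = 25.0%, counseling alone 59/154 = 38.3% → counseling alone
Overall: the patch 52/86 = 60.5%, counseling alone 103/219 = 47.0% → the patch
(Counseling alone wins every dependence group but the patch wins overall — counseling alone's participants skew toward the low-rate heavy smokers group.)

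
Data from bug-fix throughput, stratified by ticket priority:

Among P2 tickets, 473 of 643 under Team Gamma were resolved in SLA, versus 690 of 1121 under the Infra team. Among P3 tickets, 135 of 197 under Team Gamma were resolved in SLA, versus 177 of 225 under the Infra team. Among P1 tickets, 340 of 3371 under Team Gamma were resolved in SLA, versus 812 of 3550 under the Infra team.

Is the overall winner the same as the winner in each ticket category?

No

P2: Team Gamma 473/643 = 73.6%, the Infra team 690/1121 = 61.6% → Team Gamma
P3: Team Gamma 135/197 = 68.5%, the Infra team 177/225 = 78.7% → the Infra team
P1: Team Gamma 340/3371 = 10.1%, the Infra team 812/3550 = 22.9% → the Infra team
Overall: Team Gamma 948/4211 = 22.5%, the Infra team 1679/4896 = 34.3% → the Infra team
Neither sweeps: Team Gamma wins 1 of 3 groups, the Infra team wins 2. The Infra team wins overall but not every group — no Simpson reversal.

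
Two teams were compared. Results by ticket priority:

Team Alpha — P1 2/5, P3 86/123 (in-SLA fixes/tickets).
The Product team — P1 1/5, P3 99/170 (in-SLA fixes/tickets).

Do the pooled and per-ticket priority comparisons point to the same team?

P1: Team Alpha 2/5 = 40.0%, the Product team 1/5 = 20.0% → Team Alpha
P3: Team Alpha 86/123 = 69.9%, the Product team 99/170 = 58.2% → Team Alpha
Overall: Team Alpha 88/128 = 68.8%, the Product team 100/175 = 57.1% → Team Alpha
Team Alpha wins overall and in every ticket group — no reversal.

Yes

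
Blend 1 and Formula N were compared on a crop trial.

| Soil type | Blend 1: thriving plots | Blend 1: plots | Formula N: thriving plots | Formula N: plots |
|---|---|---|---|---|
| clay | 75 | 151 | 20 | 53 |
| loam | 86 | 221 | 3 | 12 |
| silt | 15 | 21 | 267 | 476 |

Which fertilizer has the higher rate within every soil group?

Clay: Blend 1 75/151 = 49.7%, Formula N 20/53 = 37.7% → Blend 1
Loam: Blend 1 86/221 = 38.9%, Formula N 3/12 = 25.0% → Blend 1
Silt: Blend 1 15/21 = 71.4%, Formula N 267/476 = 56.1% → Blend 1
Blend 1 has the higher rate in all 3 groups.

Blend 1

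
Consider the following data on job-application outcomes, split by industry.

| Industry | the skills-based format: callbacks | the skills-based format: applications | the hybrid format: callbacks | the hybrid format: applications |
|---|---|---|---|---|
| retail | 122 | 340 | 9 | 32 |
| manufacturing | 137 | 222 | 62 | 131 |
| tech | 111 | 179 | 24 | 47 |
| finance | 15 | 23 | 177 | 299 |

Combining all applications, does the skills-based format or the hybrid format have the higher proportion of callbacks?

Retail: the skills-based format 122/340 = 35.9%, the hybrid format 9/32 = 28.1% → the skills-based format
Manufacturing: the skills-based format 137/222 = 61.7%, the hybrid format 62/131 = 47.3% → the skills-based format
Tech: the skills-based format 111/179 = 62.0%, the hybrid format 24/47 = 51.1% → the skills-based format
Finance: the skills-based format 15/23 = 65.2%, the hybrid format 177/299 = 59.2% → the skills-based format
Overall: the skills-based format 385/764 = 50.4%, the hybrid format 272/509 = 53.4% → the hybrid format
(The skills-based format wins every industry group but the hybrid format wins overall — the skills-based format's applications skew toward the low-rate retail group.)

the hybrid format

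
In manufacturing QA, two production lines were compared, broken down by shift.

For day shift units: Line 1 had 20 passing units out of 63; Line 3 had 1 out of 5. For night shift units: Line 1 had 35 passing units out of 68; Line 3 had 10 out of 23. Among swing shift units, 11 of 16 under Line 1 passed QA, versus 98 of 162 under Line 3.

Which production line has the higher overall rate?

Line 3

Day shift: Line 1 20/63 = 31.7%, Line 3 1/5 = 20.0% → Line 1
Night shift: Line 1 35/68 = 51.5%, Line 3 10/23 = 43.5% → Line 1
Swing shift: Line 1 11/16 = 68.8%, Line 3 98/162 = 60.5% → Line 1
Overall: Line 1 66/147 = 44.9%, Line 3 109/190 = 57.4% → Line 3
(Line 1 wins every shift group but Line 3 wins overall — Line 1's units skew toward the low-rate day shift group.)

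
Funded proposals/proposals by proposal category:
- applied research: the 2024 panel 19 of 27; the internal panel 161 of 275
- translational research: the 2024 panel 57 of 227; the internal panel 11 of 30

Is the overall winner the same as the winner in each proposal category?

No

Applied research: the 2024 panel 19/27 = 70.4%, the internal panel 161/275 = 58.5% → the 2024 panel
Translational research: the 2024 panel 57/227 = 25.1%, the internal panel 11/30 = 36.7% → the internal panel
Overall: the 2024 panel 76/254 = 29.9%, the internal panel 172/305 = 56.4% → the internal panel
Neither sweeps: the 2024 panel wins 1 of 2 groups, the internal panel wins 1. The internal panel wins overall but not every group — no Simpson reversal.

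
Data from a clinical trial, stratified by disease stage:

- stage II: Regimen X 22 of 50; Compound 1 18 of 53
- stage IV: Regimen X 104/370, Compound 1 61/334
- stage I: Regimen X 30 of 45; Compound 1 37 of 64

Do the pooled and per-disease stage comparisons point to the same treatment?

Stage II: Regimen X 22/50 = 44.0%, Compound 1 18/53 = 34.0% → Regimen X
Stage IV: Regimen X 104/370 = 28.1%, Compound 1 61/334 = 18.3% → Regimen X
Stage I: Regimen X 30/45 = 66.7%, Compound 1 37/64 = 57.8% → Regimen X
Overall: Regimen X 156/465 = 33.5%, Compound 1 116/451 = 25.7% → Regimen X
Regimen X wins overall and in every disease group — no reversal.

Yes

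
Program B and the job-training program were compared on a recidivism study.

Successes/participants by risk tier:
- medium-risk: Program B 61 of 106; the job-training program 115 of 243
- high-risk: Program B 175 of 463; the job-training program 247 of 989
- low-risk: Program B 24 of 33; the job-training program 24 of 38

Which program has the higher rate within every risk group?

Program B

Medium-risk: Program B 61/106 = 57.5%, the job-training program 115/243 = 47.3% → Program B
High-risk: Program B 175/463 = 37.8%, the job-training program 247/989 = 25.0% → Program B
Low-risk: Program B 24/33 = 72.7%, the job-training program 24/38 = 63.2% → Program B
Program B has the higher rate in all 3 groups.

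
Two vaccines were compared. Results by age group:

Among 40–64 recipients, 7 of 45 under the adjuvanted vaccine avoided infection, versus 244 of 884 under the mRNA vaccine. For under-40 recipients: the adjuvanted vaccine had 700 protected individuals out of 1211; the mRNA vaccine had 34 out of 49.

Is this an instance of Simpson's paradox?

40–64: the adjuvanted vaccine 7/45 = 15.6%, the mRNA vaccine 244/884 = 27.6% → the mRNA vaccine
Under-40: the adjuvanted vaccine 700/1211 = 57.8%, the mRNA vaccine 34/49 = 69.4% → the mRNA vaccine
Overall: the adjuvanted vaccine 707/1256 = 56.3%, the mRNA vaccine 278/933 = 29.8% → the adjuvanted vaccine
The mRNA vaccine wins each age group but the adjuvanted vaccine wins overall — the comparison reverses. The mRNA vaccine's recipients skew toward 40–64, which has a lower base rate.

Yes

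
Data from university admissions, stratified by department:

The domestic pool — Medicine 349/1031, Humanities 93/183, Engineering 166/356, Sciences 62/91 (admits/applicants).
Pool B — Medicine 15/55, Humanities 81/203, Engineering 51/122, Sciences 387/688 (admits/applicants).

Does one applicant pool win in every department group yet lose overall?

Yes

Medicine: the domestic pool 349/1031 = 33.9%, Pool B 15/55 = 27.3% → the domestic pool
Humanities: the domestic pool 93/183 = 50.8%, Pool B 81/203 = 39.9% → the domestic pool
Engineering: the domestic pool 166/356 = 46.6%, Pool B 51/122 = 41.8% → the domestic pool
Sciences: the domestic pool 62/91 = 68.1%, Pool B 387/688 = 56.2% → the domestic pool
Overall: the domestic pool 670/1661 = 40.3%, Pool B 534/1068 = 50.0% → Pool B
The domestic pool wins each department group but Pool B wins overall — the comparison reverses. The domestic pool's applicants skew toward Medicine, which has a lower base rate.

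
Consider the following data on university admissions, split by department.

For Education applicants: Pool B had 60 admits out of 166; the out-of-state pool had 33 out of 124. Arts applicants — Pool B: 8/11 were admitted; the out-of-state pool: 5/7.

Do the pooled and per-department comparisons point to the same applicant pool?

Education: Pool B 60/166 = 36.1%, the out-of-state pool 33/124 = 26.6% → Pool B
Arts: Pool B 8/11 = 72.7%, the out-of-state pool 5/7 = 71.4% → Pool B
Overall: Pool B 68/177 = 38.4%, the out-of-state pool 38/131 = 29.0% → Pool B
Pool B wins overall and in every department group — no reversal.

Yes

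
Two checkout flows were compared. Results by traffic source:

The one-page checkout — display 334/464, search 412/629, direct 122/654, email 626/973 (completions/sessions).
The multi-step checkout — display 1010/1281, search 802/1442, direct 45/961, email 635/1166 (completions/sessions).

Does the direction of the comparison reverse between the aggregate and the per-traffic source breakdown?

No

Display: the one-page checkout 334/464 = 72.0%, the multi-step checkout 1010/1281 = 78.8% → the multi-step checkout
Search: the one-page checkout 412/629 = 65.5%, the multi-step checkout 802/1442 = 55.6% → the one-page checkout
Direct: the one-page checkout 122/654 = 18.7%, the multi-step checkout 45/961 = 4.7% → the one-page checkout
Email: the one-page checkout 626/973 = 64.3%, the multi-step checkout 635/1166 = 54.5% → the one-page checkout
Overall: the one-page checkout 1494/2720 = 54.9%, the multi-step checkout 2492/4850 = 51.4% → the one-page checkout
Neither sweeps: the one-page checkout wins 3 of 4 groups, the multi-step checkout wins 1. The one-page checkout wins overall but not every group — no Simpson reversal.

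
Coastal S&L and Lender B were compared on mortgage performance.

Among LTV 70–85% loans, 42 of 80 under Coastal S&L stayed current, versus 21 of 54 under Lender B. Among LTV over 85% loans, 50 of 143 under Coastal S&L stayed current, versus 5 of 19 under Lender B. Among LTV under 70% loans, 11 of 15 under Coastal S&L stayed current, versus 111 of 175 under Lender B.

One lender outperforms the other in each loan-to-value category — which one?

Coastal S&L

LTV 70–85%: Coastal S&L 42/80 = 52.5%, Lender B 21/54 = 38.9% → Coastal S&L
LTV over 85%: Coastal S&L 50/143 = 35.0%, Lender B 5/19 = 26.3% → Coastal S&L
LTV under 70%: Coastal S&L 11/15 = 73.3%, Lender B 111/175 = 63.4% → Coastal S&L
Coastal S&L has the higher rate in all 3 groups.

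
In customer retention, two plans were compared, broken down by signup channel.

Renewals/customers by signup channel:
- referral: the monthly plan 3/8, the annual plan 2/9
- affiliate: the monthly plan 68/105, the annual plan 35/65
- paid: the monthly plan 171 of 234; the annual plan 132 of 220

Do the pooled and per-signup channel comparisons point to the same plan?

Yes

Referral: the monthly plan 3/8 = 37.5%, the annual plan 2/9 = 22.2% → the monthly plan
Affiliate: the monthly plan 68/105 = 64.8%, the annual plan 35/65 = 53.8% → the monthly plan
Paid: the monthly plan 171/234 = 73.1%, the annual plan 132/220 = 60.0% → the monthly plan
Overall: the monthly plan 242/347 = 69.7%, the annual plan 169/294 = 57.5% → the monthly plan
The monthly plan wins overall and in every signup group — no reversal.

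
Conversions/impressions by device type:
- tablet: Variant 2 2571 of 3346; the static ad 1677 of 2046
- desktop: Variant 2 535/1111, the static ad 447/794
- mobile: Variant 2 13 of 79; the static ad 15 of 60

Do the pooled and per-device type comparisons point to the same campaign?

Yes

Tablet: Variant 2 2571/3346 = 76.8%, the static ad 1677/2046 = 82.0% → the static ad
Desktop: Variant 2 535/1111 = 48.2%, the static ad 447/794 = 56.3% → the static ad
Mobile: Variant 2 13/79 = 16.5%, the static ad 15/60 = 25.0% → the static ad
Overall: Variant 2 3119/4536 = 68.8%, the static ad 2139/2900 = 73.8% → the static ad
The static ad wins overall and in every device group — no reversal.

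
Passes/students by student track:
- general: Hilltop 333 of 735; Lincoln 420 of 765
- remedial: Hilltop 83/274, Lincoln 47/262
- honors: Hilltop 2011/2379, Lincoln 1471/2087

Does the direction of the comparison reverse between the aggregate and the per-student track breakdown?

General: Hilltop 333/735 = 45.3%, Lincoln 420/765 = 54.9% → Lincoln
Remedial: Hilltop 83/274 = 30.3%, Lincoln 47/262 = 17.9% → Hilltop
Honors: Hilltop 2011/2379 = 84.5%, Lincoln 1471/2087 = 70.5% → Hilltop
Overall: Hilltop 2427/3388 = 71.6%, Lincoln 1938/3114 = 62.2% → Hilltop
Neither sweeps: Hilltop wins 2 of 3 groups, Lincoln wins 1. Hilltop wins overall but not every group — no Simpson reversal.

No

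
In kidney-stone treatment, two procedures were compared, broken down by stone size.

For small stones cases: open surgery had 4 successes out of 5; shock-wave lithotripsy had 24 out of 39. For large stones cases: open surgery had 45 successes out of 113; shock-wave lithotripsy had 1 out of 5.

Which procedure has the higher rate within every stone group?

Small stones: open surgery 4/5 = 80.0%, shock-wave lithotripsy 24/39 = 61.5% → open surgery
Large stones: open surgery 45/113 = 39.8%, shock-wave lithotripsy 1/5 = 20.0% → open surgery
Open surgery has the higher rate in both groups.

open surgery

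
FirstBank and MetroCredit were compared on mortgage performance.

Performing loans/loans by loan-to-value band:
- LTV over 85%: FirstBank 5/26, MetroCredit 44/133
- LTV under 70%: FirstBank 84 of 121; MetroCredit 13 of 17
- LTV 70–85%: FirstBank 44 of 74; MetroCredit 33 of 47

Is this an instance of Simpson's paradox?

LTV over 85%: FirstBank 5/26 = 19.2%, MetroCredit 44/133 = 33.1% → MetroCredit
LTV under 70%: FirstBank 84/121 = 69.4%, MetroCredit 13/17 = 76.5% → MetroCredit
LTV 70–85%: FirstBank 44/74 = 59.5%, MetroCredit 33/47 = 70.2% → MetroCredit
Overall: FirstBank 133/221 = 60.2%, MetroCredit 90/197 = 45.7% → FirstBank
MetroCredit wins each loan-to-value group but FirstBank wins overall — the comparison reverses. MetroCredit's loans skew toward LTV over 85%, which has a lower base rate.

Yes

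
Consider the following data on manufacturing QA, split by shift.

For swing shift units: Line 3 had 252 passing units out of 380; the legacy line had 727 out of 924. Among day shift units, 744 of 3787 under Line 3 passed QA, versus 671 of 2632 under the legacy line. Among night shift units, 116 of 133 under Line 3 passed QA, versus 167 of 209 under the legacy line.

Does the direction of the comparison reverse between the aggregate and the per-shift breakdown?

Swing shift: Line 3 252/380 = 66.3%, the legacy line 727/924 = 78.7% → the legacy line
Day shift: Line 3 744/3787 = 19.6%, the legacy line 671/2632 = 25.5% → the legacy line
Night shift: Line 3 116/133 = 87.2%, the legacy line 167/209 = 79.9% → Line 3
Overall: Line 3 1112/4300 = 25.9%, the legacy line 1565/3765 = 41.6% → the legacy line
Neither sweeps: Line 3 wins 1 of 3 groups, the legacy line wins 2. The legacy line wins overall but not every group — no Simpson reversal.

No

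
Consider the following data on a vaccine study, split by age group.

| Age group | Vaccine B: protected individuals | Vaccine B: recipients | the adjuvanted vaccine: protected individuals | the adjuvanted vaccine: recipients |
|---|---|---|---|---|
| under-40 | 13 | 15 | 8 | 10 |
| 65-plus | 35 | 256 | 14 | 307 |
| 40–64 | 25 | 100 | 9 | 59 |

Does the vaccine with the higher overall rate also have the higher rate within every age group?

Yes

Under-40: Vaccine B 13/15 = 86.7%, the adjuvanted vaccine 8/10 = 80.0% → Vaccine B
65-plus: Vaccine B 35/256 = 13.7%, the adjuvanted vaccine 14/307 = 4.6% → Vaccine B
40–64: Vaccine B 25/100 = 25.0%, the adjuvanted vaccine 9/59 = 15.3% → Vaccine B
Overall: Vaccine B 73/371 = 19.7%, the adjuvanted vaccine 31/376 = 8.2% → Vaccine B
Vaccine B wins overall and in every age group — no reversal.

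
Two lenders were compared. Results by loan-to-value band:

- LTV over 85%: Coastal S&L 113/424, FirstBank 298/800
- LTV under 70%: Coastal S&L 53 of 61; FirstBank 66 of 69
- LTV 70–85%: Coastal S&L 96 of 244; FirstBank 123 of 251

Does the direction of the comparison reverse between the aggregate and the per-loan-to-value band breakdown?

LTV over 85%: Coastal S&L 113/424 = 26.7%, FirstBank 298/800 = 37.2% → FirstBank
LTV under 70%: Coastal S&L 53/61 = 86.9%, FirstBank 66/69 = 95.7% → FirstBank
LTV 70–85%: Coastal S&L 96/244 = 39.3%, FirstBank 123/251 = 49.0% → FirstBank
Overall: Coastal S&L 262/729 = 35.9%, FirstBank 487/1120 = 43.5% → FirstBank
FirstBank wins overall and in every loan-to-value group — no reversal.

No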